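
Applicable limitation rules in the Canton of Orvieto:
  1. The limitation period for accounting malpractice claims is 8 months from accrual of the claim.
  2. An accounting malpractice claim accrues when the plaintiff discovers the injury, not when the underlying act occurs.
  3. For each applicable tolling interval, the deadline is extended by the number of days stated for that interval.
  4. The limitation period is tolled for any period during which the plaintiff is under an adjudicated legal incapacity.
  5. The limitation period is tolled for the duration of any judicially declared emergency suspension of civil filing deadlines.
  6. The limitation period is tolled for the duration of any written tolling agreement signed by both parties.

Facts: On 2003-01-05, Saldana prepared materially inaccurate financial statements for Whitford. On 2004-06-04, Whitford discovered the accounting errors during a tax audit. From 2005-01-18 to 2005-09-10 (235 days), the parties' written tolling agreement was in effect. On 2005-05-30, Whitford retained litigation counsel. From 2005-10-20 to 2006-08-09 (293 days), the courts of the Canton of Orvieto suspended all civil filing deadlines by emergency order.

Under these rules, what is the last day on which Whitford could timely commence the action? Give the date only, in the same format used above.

2005-09-27

Accrual is tied to discovery, so the period began on 2004-06-04 rather than on 2003-01-05 when the act occurred.
The untolled deadline — 8 months after 2004-06-04 — is 2005-02-04.
The written tolling agreement from 2005-01-18 to 2005-09-10 tolled the period for 235 days, extending the deadline to 2005-09-27.
The emergency suspension of filing deadlines starting 2005-10-20 came too late — the period had run on 2005-09-27 — and so does not extend the deadline.
None of the other events listed affects the running of the period under the stated rules.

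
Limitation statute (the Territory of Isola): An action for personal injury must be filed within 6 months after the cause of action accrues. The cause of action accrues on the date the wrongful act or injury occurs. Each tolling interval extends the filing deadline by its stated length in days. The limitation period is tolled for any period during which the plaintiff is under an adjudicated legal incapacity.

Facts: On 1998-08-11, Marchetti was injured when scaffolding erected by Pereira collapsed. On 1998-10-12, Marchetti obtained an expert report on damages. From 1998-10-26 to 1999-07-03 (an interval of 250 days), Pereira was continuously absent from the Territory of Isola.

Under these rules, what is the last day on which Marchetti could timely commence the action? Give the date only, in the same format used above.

1999-02-11

The claim accrued on 1998-08-11, when the wrongful act occurred.
6 months from 1998-08-11 is 1999-02-11.
The defendant's absence from the jurisdiction from 1998-10-26 to 1999-07-03 does not toll the period, because no stated rule makes the defendant's absence a tolling event.
None of the other events listed affects the running of the period under the stated rules.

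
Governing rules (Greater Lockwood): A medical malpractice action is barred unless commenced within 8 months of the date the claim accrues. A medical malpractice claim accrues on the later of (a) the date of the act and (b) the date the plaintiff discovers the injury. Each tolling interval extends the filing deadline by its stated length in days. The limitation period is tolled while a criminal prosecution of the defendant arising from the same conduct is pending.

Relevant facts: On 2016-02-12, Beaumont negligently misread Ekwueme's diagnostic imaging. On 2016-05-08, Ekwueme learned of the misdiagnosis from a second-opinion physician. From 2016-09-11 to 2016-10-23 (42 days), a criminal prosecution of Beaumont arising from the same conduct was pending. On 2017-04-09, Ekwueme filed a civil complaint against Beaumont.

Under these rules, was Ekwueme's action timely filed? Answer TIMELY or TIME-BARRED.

TIME-BARRED

Because discovery on 2016-05-08 post-dates the 2016-02-12 act, accrual under the later-of rule falls on 2016-05-08.
8 months from 2016-05-08 is 2017-01-08.
The pending criminal prosecution from 2016-09-11 to 2016-10-23 tolled the period for 42 days, extending the deadline to 2017-02-19.
The 2017-04-09 filing falls after the 2017-02-19 deadline; the claim is time-barred.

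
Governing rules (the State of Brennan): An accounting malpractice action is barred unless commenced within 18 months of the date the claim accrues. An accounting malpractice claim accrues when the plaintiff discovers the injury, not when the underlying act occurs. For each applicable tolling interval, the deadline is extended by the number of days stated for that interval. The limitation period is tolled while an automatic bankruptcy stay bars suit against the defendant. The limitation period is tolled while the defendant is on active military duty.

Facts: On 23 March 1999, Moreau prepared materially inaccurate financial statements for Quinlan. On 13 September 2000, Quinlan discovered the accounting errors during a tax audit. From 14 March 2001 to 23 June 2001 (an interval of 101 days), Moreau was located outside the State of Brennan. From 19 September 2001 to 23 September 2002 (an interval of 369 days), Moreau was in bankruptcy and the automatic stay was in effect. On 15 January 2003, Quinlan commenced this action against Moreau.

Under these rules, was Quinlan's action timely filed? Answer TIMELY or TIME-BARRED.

The claim did not accrue until Quinlan discovered the injury on 13 September 2000; the 23 March 1999 act date does not start the clock under the stated rule.
The untolled deadline — 18 months after 13 September 2000 — is 13 March 2002.
The automatic bankruptcy stay from 19 September 2001 to 23 September 2002 tolled the period for 369 days, extending the deadline to 17 March 2003.
Although the defendant's absence ran from 14 March 2001 to 23 June 2001, the stated rules do not make that a tolling event, so it is disregarded.
Quinlan filed on 15 January 2003, before the 17 March 2003 deadline, so the action is timely.

TIMELY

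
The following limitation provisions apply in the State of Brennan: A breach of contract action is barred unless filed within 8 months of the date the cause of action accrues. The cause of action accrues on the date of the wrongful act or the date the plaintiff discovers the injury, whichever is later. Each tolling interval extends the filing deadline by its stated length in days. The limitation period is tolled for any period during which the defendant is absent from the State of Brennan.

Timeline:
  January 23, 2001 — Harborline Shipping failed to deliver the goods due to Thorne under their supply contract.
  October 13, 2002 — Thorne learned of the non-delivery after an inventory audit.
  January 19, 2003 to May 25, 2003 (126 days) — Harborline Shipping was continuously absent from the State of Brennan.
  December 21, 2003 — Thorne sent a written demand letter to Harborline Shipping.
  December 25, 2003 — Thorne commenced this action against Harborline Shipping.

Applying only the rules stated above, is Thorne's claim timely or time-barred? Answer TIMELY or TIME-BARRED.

TIME-BARRED

Taking the later of the act (January 23, 2001) and discovery (October 13, 2002), the claim accrued on October 13, 2002.
The untolled deadline — 8 months after October 13, 2002 — is June 13, 2003.
The defendant's absence from the jurisdiction from January 19, 2003 to May 25, 2003 tolled the period for 126 days, extending the deadline to October 17, 2003.
The other events in the timeline have no effect on the limitation period under the stated rules.
The December 25, 2003 filing falls after the October 17, 2003 deadline; the claim is time-barred.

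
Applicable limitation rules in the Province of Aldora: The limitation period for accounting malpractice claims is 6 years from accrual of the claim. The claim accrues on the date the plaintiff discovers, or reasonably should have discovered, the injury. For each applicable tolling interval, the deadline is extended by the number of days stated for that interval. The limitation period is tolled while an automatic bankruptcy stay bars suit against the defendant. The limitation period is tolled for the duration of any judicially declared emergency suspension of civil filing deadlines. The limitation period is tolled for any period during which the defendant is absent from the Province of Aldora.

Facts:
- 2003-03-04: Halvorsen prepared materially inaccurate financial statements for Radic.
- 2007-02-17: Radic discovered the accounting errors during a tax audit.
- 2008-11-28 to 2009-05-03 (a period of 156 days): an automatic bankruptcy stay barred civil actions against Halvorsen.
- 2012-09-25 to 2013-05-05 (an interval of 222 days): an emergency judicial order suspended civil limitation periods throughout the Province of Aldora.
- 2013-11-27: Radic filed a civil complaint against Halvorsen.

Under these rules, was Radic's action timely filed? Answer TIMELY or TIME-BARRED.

TIMELY

The claim did not accrue until Radic discovered the injury on 2007-02-17; the 2003-03-04 act date does not start the clock under the stated rule.
The untolled deadline — 6 years after 2007-02-17 — is 2013-02-17.
The automatic bankruptcy stay from 2008-11-28 to 2009-05-03 tolled the period for 156 days, extending the deadline to 2013-07-23.
Because the emergency suspension of filing deadlines ran from 2012-09-25 to 2013-05-05, the deadline is extended by 222 days to 2014-03-02.
Filing on 2013-11-27 beat the 2014-03-02 deadline — the action is timely.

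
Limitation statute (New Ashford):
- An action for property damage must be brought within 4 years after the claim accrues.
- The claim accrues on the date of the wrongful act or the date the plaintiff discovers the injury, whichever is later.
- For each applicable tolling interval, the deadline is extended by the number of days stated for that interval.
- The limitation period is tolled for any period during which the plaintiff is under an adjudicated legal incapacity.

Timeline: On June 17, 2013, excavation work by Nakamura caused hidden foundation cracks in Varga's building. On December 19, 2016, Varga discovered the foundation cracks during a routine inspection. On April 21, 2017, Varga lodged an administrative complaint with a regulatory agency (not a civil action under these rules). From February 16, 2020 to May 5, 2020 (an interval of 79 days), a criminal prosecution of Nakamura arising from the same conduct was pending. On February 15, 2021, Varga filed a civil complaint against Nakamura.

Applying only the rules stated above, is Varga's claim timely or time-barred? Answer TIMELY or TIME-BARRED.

TIME-BARRED

Because discovery on December 19, 2016 post-dates the June 17, 2013 act, accrual under the later-of rule falls on December 19, 2016.
Adding the 4 years base period to December 19, 2016 gives a deadline of December 19, 2020, before any tolling.
No stated provision tolls the period for a criminal prosecution, so the interval from February 16, 2020 to May 5, 2020 has no effect on the deadline.
None of the other events listed affects the running of the period under the stated rules.
Varga filed on February 15, 2021, after the December 19, 2020 deadline, so the action is time-barred.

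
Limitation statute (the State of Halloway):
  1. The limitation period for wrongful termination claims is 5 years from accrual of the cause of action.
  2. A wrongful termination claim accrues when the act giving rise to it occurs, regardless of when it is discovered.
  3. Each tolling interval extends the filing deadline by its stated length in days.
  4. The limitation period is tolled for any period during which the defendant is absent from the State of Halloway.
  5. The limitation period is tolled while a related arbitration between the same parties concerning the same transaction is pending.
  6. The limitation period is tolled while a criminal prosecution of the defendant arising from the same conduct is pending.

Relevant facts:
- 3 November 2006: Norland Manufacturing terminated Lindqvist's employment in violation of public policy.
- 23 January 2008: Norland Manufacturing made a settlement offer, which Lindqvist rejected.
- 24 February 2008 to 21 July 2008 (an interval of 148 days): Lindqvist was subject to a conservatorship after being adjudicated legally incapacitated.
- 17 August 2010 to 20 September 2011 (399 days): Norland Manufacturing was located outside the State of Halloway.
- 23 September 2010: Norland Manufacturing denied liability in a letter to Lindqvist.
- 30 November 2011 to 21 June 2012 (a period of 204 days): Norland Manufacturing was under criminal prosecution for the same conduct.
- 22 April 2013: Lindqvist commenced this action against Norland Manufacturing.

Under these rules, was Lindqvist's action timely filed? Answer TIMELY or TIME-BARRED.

The cause of action accrued on 3 November 2006, the date of the act.
The untolled deadline — 5 years after 3 November 2006 — is 3 November 2011.
The period was tolled for 399 days by the defendant's absence from the jurisdiction (17 August 2010 to 20 September 2011), pushing the deadline to 6 December 2012.
The period was tolled for 204 days by the pending criminal prosecution (30 November 2011 to 21 June 2012), pushing the deadline to 28 June 2013.
Although the plaintiff's incapacity ran from 24 February 2008 to 21 July 2008, the stated rules do not make that a tolling event, so it is disregarded.
Nothing else in the chronology tolls or restarts the period.
Filing on 22 April 2013 beat the 28 June 2013 deadline — the action is timely.

TIMELY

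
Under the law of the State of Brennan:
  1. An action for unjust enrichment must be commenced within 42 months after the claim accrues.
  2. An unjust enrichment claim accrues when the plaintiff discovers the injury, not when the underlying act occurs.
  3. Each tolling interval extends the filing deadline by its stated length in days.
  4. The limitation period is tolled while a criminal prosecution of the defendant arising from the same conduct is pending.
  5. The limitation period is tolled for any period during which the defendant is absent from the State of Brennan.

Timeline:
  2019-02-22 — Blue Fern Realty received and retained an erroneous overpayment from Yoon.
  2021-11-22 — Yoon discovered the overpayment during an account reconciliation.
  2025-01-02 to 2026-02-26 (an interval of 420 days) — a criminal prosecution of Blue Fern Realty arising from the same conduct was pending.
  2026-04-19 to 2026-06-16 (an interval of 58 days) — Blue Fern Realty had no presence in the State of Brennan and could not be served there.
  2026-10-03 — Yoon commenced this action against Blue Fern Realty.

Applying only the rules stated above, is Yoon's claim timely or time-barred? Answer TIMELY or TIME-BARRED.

Accrual is tied to discovery, so the period began on 2021-11-22 rather than on 2019-02-22 when the act occurred.
Adding the 42 months base period to 2021-11-22 gives a deadline of 2025-05-22, before any tolling.
The pending criminal prosecution from 2025-01-02 to 2026-02-26 tolled the period for 420 days, extending the deadline to 2026-07-16.
The defendant's absence from the jurisdiction from 2026-04-19 to 2026-06-16 tolled the period for 58 days, extending the deadline to 2026-09-12.
The 2026-10-03 filing falls after the 2026-09-12 deadline; the claim is time-barred.

TIME-BARRED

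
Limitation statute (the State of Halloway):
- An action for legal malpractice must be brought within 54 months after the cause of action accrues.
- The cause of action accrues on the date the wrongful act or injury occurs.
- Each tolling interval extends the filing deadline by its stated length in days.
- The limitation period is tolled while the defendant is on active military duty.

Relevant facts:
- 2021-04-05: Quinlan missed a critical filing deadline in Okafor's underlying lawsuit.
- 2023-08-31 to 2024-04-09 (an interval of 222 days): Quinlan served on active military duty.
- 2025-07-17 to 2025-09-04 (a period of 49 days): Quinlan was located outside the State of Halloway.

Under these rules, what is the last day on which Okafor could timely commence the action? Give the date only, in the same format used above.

The cause of action accrued on 2021-04-05, the date of the act.
Adding the 54 months base period to 2021-04-05 gives a deadline of 2025-10-05, before any tolling.
The period was tolled for 222 days by the defendant's active military service (2023-08-31 to 2024-04-09), pushing the deadline to 2026-05-15.
No stated provision tolls the period for the defendant's absence, so the interval from 2025-07-17 to 2025-09-04 has no effect on the deadline.

2026-05-15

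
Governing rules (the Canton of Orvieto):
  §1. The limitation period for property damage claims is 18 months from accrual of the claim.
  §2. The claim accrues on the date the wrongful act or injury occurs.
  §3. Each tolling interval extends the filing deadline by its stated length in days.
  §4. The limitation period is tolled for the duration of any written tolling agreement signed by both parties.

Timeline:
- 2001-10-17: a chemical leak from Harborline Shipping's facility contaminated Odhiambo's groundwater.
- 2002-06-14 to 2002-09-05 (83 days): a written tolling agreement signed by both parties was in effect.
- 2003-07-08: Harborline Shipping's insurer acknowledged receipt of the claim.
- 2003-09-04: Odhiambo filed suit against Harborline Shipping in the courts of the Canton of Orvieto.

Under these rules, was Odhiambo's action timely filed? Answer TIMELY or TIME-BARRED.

TIME-BARRED

The claim accrued on 2001-10-17, the date of the act.
18 months from 2001-10-17 is 2003-04-17.
The period was tolled for 83 days by the written tolling agreement (2002-06-14 to 2002-09-05), pushing the deadline to 2003-07-09.
None of the other events listed affects the running of the period under the stated rules.
Odhiambo filed on 2003-09-04, after the 2003-07-09 deadline, so the action is time-barred.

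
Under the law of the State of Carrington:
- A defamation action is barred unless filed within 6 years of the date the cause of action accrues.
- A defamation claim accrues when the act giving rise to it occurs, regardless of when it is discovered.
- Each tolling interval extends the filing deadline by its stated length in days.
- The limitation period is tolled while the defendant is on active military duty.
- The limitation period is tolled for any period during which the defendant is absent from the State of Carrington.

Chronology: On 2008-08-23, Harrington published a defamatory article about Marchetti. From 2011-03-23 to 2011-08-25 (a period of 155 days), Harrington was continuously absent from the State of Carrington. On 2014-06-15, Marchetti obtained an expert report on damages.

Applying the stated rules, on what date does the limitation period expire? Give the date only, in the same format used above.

2015-01-25

The limitation period began to run on 2008-08-23.
6 years from 2008-08-23 is 2014-08-23.
The period was tolled for 155 days by the defendant's absence from the jurisdiction (2011-03-23 to 2011-08-25), pushing the deadline to 2015-01-25.
Nothing else in the chronology tolls or restarts the period.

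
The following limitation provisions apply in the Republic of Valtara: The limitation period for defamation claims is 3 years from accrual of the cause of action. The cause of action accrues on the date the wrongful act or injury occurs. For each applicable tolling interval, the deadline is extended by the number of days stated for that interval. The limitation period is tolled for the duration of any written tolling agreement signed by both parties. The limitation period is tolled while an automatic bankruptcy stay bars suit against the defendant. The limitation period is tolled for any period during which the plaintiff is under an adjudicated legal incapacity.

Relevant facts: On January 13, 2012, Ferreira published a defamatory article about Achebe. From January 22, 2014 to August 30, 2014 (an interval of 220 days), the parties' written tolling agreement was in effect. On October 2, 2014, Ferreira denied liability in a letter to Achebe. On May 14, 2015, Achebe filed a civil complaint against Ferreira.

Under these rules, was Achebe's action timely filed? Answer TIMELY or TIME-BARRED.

The limitation period began to run on January 13, 2012.
The untolled deadline — 3 years after January 13, 2012 — is January 13, 2015.
The period was tolled for 220 days by the written tolling agreement (January 22, 2014 to August 30, 2014), pushing the deadline to August 21, 2015.
None of the other events listed affects the running of the period under the stated rules.
Achebe filed on May 14, 2015, before the August 21, 2015 deadline, so the action is timely.

TIMELY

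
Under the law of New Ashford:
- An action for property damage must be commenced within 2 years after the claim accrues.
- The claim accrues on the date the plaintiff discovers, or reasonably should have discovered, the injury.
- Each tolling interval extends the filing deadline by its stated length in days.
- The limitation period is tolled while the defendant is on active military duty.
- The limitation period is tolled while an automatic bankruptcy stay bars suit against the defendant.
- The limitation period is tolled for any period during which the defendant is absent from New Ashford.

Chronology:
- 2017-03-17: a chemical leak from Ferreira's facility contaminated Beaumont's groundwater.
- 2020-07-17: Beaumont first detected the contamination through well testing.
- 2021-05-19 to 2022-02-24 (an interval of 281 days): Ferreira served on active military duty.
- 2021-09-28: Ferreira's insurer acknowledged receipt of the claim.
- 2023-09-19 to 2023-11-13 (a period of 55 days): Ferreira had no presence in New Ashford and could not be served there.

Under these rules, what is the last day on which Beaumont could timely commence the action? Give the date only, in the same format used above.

2023-04-24

The claim did not accrue until Beaumont discovered the injury on 2020-07-17; the 2017-03-17 act date does not start the clock under the stated rule.
The untolled deadline — 2 years after 2020-07-17 — is 2022-07-17.
Because the defendant's active military service ran from 2021-05-19 to 2022-02-24, the deadline is extended by 281 days to 2023-04-24.
The defendant's absence from the jurisdiction starting 2023-09-19 came too late — the period had run on 2023-04-24 — and so does not extend the deadline.
Nothing else in the chronology tolls or restarts the period.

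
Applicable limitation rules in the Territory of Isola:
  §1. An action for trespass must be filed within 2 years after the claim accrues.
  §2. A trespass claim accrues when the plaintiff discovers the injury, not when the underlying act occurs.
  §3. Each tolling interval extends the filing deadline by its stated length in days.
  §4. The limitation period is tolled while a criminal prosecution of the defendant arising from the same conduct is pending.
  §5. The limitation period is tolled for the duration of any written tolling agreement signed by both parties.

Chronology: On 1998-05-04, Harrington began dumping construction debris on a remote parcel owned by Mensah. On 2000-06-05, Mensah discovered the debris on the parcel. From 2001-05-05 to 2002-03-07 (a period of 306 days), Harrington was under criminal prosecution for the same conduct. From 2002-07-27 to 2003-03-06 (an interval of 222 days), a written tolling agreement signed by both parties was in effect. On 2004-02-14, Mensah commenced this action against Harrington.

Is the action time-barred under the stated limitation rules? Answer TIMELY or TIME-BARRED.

The claim did not accrue until Mensah discovered the injury on 2000-06-05; the 1998-05-04 act date does not start the clock under the stated rule.
The untolled deadline — 2 years after 2000-06-05 — is 2002-06-05.
The period was tolled for 306 days by the pending criminal prosecution (2001-05-05 to 2002-03-07), pushing the deadline to 2003-04-07.
Because the written tolling agreement ran from 2002-07-27 to 2003-03-06, the deadline is extended by 222 days to 2003-11-15.
The 2004-02-14 filing falls after the 2003-11-15 deadline; the claim is time-barred.

TIME-BARRED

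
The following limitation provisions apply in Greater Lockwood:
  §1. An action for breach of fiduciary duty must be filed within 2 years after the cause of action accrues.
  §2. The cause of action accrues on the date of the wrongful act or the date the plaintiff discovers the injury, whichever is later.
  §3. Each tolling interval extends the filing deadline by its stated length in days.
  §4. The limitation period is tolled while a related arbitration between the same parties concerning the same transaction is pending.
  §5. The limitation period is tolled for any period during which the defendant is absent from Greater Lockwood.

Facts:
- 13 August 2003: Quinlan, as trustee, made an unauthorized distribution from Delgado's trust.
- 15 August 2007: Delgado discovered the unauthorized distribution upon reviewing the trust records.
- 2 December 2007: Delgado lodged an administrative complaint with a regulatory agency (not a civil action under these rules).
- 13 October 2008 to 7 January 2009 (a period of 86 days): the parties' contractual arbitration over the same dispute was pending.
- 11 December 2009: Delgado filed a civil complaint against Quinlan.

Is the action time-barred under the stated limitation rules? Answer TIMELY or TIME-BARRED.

TIME-BARRED

The claim accrued on 15 August 2007 — the later of the 13 August 2003 act and the 15 August 2007 discovery.
The untolled deadline — 2 years after 15 August 2007 — is 15 August 2009.
The period was tolled for 86 days by the pending related arbitration (13 October 2008 to 7 January 2009), pushing the deadline to 9 November 2009.
Nothing else in the chronology tolls or restarts the period.
The 11 December 2009 filing falls after the 9 November 2009 deadline; the claim is time-barred.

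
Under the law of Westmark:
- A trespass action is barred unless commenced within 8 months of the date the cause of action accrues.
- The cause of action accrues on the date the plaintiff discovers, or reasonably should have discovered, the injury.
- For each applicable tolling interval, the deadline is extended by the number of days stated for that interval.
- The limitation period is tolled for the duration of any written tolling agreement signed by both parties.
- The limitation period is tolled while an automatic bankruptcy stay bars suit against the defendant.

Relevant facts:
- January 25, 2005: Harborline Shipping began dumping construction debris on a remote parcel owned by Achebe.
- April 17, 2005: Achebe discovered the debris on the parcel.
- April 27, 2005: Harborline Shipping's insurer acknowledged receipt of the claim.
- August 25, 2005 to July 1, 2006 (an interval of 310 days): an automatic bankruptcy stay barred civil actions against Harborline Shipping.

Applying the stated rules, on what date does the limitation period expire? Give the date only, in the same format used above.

October 23, 2006

Accrual is tied to discovery, so the period began on April 17, 2005 rather than on January 25, 2005 when the act occurred.
Adding the 8 months base period to April 17, 2005 gives a deadline of December 17, 2005, before any tolling.
The automatic bankruptcy stay from August 25, 2005 to July 1, 2006 tolled the period for 310 days, extending the deadline to October 23, 2006.
None of the other events listed affects the running of the period under the stated rules.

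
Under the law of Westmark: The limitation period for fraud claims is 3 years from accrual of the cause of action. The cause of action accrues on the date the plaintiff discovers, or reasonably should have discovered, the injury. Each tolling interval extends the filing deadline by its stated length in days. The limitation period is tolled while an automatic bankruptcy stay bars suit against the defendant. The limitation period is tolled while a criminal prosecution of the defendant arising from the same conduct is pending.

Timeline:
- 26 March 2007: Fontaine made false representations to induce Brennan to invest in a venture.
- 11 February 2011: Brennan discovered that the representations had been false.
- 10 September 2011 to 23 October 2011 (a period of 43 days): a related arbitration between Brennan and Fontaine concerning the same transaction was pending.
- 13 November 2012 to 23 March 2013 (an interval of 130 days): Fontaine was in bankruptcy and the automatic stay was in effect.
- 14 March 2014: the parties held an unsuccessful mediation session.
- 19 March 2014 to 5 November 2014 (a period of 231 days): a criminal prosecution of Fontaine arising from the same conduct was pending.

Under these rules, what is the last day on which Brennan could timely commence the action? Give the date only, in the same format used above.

7 February 2015

The claim did not accrue until Brennan discovered the injury on 11 February 2011; the 26 March 2007 act date does not start the clock under the stated rule.
The untolled deadline — 3 years after 11 February 2011 — is 11 February 2014.
The period was tolled for 130 days by the automatic bankruptcy stay (13 November 2012 to 23 March 2013), pushing the deadline to 21 June 2014.
The pending criminal prosecution from 19 March 2014 to 5 November 2014 tolled the period for 231 days, extending the deadline to 7 February 2015.
No stated provision tolls the period for a pending arbitration, so the interval from 10 September 2011 to 23 October 2011 has no effect on the deadline.
None of the other events listed affects the running of the period under the stated rules.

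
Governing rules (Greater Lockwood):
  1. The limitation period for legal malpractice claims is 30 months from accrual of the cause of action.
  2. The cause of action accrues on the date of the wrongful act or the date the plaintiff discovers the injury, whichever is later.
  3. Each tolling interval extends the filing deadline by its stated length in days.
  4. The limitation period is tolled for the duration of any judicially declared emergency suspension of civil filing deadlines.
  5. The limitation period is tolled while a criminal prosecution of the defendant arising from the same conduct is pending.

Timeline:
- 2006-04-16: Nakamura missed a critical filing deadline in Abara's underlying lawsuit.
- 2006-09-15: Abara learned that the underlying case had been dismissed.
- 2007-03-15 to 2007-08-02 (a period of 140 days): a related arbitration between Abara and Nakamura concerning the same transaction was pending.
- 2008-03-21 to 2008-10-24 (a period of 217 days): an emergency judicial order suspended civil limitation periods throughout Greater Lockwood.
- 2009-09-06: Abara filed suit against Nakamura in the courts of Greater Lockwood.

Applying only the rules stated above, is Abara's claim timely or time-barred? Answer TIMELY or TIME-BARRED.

TIMELY

Because discovery on 2006-09-15 post-dates the 2006-04-16 act, accrual under the later-of rule falls on 2006-09-15.
30 months from 2006-09-15 is 2009-03-15.
The period was tolled for 217 days by the emergency suspension of filing deadlines (2008-03-21 to 2008-10-24), pushing the deadline to 2009-10-18.
The pending related arbitration from 2007-03-15 to 2007-08-02 does not toll the period, because no stated rule makes a pending arbitration a tolling event.
Filing on 2009-09-06 beat the 2009-10-18 deadline — the action is timely.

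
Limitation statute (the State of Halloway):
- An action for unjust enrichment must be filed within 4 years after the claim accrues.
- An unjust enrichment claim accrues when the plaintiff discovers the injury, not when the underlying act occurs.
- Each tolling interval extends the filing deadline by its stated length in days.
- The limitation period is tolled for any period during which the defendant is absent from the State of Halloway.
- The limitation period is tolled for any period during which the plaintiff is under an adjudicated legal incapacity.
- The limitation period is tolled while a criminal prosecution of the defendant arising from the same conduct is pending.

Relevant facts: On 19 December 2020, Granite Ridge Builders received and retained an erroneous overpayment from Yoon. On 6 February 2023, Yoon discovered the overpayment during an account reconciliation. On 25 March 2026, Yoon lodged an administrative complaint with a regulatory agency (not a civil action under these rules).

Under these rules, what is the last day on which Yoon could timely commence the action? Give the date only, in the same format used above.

6 February 2027

Accrual is tied to discovery, so the period began on 6 February 2023 rather than on 19 December 2020 when the act occurred.
The untolled deadline — 4 years after 6 February 2023 — is 6 February 2027.
The other events in the timeline have no effect on the limitation period under the stated rules.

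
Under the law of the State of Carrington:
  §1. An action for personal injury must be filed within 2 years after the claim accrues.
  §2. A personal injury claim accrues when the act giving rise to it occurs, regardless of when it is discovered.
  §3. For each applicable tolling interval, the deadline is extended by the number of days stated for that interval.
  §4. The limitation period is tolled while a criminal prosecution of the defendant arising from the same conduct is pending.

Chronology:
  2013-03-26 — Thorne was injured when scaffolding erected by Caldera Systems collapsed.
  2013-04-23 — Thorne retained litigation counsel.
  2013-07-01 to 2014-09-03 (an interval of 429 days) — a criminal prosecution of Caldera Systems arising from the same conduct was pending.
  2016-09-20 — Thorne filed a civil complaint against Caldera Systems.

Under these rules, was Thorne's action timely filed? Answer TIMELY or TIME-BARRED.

TIME-BARRED

The claim accrued on 2013-03-26, when the wrongful act occurred.
2 years from 2013-03-26 is 2015-03-26.
The period was tolled for 429 days by the pending criminal prosecution (2013-07-01 to 2014-09-03), pushing the deadline to 2016-05-28.
The other events in the timeline have no effect on the limitation period under the stated rules.
Filing on 2016-09-20 missed the 2016-05-28 deadline — the action is time-barred.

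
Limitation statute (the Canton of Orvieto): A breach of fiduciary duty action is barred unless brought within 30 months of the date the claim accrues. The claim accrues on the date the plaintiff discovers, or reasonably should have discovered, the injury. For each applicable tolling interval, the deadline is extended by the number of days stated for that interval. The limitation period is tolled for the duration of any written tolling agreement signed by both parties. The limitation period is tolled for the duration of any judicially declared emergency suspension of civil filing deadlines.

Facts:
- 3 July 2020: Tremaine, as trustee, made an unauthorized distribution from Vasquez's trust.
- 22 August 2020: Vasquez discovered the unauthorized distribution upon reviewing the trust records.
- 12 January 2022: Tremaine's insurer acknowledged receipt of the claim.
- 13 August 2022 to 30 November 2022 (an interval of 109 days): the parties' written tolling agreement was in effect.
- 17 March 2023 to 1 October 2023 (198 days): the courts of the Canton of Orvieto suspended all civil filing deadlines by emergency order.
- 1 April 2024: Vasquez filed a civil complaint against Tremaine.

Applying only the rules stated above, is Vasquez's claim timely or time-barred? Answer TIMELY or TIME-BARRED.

Accrual is tied to discovery, so the period began on 22 August 2020 rather than on 3 July 2020 when the act occurred.
The untolled deadline — 30 months after 22 August 2020 — is 22 February 2023.
Because the written tolling agreement ran from 13 August 2022 to 30 November 2022, the deadline is extended by 109 days to 11 June 2023.
The period was tolled for 198 days by the emergency suspension of filing deadlines (17 March 2023 to 1 October 2023), pushing the deadline to 26 December 2023.
Nothing else in the chronology tolls or restarts the period.
Filing on 1 April 2024 missed the 26 December 2023 deadline — the action is time-barred.

TIME-BARRED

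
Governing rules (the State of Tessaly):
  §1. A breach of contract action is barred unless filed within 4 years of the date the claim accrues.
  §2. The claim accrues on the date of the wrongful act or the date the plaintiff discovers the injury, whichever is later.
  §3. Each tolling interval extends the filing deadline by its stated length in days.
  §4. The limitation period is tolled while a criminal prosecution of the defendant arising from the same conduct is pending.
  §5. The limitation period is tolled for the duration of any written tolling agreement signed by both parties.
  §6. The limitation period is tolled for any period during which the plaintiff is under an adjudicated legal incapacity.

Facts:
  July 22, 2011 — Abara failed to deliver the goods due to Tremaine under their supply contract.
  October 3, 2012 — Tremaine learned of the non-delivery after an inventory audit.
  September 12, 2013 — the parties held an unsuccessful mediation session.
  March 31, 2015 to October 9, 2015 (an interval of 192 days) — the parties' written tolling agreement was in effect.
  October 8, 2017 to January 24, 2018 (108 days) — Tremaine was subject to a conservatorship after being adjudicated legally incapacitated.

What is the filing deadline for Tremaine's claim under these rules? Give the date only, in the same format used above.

April 13, 2017

Taking the later of the act (July 22, 2011) and discovery (October 3, 2012), the claim accrued on October 3, 2012.
4 years from October 3, 2012 is October 3, 2016.
The period was tolled for 192 days by the written tolling agreement (March 31, 2015 to October 9, 2015), pushing the deadline to April 13, 2017.
The plaintiff's legal incapacity from October 8, 2017 to January 24, 2018 began after the period had already run on April 13, 2017, so it has no tolling effect.
The other events in the timeline have no effect on the limitation period under the stated rules.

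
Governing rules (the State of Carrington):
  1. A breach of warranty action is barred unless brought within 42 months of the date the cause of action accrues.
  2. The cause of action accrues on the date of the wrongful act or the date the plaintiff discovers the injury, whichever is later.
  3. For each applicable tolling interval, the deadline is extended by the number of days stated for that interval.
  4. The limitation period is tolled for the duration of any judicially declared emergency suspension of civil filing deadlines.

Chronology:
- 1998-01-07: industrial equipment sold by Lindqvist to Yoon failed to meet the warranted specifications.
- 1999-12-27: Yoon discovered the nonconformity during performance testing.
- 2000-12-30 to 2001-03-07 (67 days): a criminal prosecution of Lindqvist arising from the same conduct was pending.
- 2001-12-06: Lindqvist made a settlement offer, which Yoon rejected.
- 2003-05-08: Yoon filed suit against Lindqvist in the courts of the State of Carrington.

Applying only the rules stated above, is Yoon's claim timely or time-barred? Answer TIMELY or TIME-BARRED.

The claim accrued on 1999-12-27 — the later of the 1998-01-07 act and the 1999-12-27 discovery.
Adding the 42 months base period to 1999-12-27 gives a deadline of 2003-06-27, before any tolling.
Although a criminal prosecution ran from 2000-12-30 to 2001-03-07, the stated rules do not make that a tolling event, so it is disregarded.
None of the other events listed affects the running of the period under the stated rules.
The 2003-05-08 filing precedes the 2003-06-27 deadline; the claim is timely.

TIMELY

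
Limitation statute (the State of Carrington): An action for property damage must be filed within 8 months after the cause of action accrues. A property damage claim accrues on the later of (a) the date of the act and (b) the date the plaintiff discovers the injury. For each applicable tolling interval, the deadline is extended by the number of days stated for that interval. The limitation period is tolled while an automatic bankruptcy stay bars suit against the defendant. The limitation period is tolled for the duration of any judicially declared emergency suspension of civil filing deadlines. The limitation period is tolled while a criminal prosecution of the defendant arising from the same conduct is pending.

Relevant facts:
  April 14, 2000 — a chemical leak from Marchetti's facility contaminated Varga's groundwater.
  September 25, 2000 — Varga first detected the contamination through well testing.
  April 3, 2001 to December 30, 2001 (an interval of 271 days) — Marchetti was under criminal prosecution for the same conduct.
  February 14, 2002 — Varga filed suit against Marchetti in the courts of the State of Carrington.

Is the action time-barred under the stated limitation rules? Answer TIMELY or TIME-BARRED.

Taking the later of the act (April 14, 2000) and discovery (September 25, 2000), the claim accrued on September 25, 2000.
The untolled deadline — 8 months after September 25, 2000 — is May 25, 2001.
The pending criminal prosecution from April 3, 2001 to December 30, 2001 tolled the period for 271 days, extending the deadline to February 20, 2002.
The February 14, 2002 filing precedes the February 20, 2002 deadline; the claim is timely.

TIMELY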